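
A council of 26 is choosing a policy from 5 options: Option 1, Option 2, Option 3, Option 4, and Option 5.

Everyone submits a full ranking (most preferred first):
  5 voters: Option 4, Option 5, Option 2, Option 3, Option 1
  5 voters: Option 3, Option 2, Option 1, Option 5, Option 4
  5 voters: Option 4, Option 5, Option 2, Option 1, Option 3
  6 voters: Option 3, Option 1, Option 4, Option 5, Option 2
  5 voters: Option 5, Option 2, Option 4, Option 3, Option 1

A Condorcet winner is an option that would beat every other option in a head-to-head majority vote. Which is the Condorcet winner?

Option 4 vs Option 1: 15–11
Option 4 vs Option 2: 16–10
Option 4 vs Option 3: 15–11
Option 4 vs Option 5: 16–10
Option 4 beats every other option.

Option 4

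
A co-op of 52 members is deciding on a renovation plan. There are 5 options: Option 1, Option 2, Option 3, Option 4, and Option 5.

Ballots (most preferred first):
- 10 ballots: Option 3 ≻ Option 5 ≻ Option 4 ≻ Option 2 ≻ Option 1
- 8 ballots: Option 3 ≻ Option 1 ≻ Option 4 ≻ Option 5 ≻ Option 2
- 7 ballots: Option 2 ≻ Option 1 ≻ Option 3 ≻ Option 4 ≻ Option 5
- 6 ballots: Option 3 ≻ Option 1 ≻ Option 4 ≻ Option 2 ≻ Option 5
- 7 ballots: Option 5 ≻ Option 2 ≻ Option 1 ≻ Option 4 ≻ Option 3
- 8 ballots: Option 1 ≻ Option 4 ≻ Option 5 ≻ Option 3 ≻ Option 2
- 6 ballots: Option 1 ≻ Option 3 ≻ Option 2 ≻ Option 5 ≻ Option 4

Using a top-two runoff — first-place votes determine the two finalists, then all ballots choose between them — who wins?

Round 1 first-place votes: Option 1 14, Option 2 7, Option 3 24, Option 4 0, Option 5 7. Option 3 and Option 1 advance.
Runoff: Option 3 is ranked above Option 1 on 24 ballots, Option 1 above Option 3 on 28.

Option 1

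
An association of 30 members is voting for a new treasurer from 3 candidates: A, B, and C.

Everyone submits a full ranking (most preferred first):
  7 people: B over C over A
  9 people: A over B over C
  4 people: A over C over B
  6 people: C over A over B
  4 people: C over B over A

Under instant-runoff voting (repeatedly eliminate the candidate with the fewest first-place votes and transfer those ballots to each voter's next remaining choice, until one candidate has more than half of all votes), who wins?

Round 1: A 13, B 7, C 10. B eliminated.
Round 2: A 13, C 17. C has a majority (≥16).

C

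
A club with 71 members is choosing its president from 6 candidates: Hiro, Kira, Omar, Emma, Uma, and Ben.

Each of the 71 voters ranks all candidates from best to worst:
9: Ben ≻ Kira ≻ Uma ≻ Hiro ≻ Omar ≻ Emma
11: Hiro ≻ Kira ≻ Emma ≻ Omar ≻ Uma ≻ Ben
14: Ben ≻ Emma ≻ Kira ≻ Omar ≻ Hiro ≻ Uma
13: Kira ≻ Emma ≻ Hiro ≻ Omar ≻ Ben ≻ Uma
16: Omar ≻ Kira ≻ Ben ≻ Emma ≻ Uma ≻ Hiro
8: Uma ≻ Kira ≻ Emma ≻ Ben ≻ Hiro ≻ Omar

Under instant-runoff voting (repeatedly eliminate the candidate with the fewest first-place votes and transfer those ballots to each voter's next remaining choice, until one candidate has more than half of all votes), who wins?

Kira

Round 1: Hiro 11, Kira 13, Omar 16, Emma 0, Uma 8, Ben 23. Emma eliminated.
Round 2: Hiro 11, Kira 13, Omar 16, Uma 8, Ben 23. Uma eliminated.
Round 3: Hiro 11, Kira 21, Omar 16, Ben 23. Hiro eliminated.
Round 4: Kira 32, Omar 16, Ben 23. Omar eliminated.
Round 5: Kira 48, Ben 23. Kira has a majority (≥36).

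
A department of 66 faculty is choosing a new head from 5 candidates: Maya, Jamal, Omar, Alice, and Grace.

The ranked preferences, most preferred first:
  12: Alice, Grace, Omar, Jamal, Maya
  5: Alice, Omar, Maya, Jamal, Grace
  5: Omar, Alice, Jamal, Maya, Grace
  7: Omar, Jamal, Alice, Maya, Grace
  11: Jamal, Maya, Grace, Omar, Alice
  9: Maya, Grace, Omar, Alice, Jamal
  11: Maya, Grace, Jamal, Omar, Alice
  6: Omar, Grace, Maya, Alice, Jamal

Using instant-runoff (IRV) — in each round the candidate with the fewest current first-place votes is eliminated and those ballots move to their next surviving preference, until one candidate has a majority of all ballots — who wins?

Omar

Round 1: Maya 20, Jamal 11, Omar 18, Alice 17, Grace 0. Grace eliminated.
Round 2: Maya 20, Jamal 11, Omar 18, Alice 17. Jamal eliminated.
Round 3: Maya 31, Omar 18, Alice 17. Alice eliminated.
Round 4: Maya 31, Omar 35. Omar has a majority (≥34).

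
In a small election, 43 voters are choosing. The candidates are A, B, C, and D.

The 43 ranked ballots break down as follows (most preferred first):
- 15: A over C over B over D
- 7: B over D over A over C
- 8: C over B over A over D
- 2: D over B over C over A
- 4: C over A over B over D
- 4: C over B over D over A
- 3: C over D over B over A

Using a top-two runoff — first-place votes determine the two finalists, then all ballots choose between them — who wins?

A

Round 1 first-place votes: A 15, B 7, C 19, D 2. C and A advance.
Runoff: C is ranked above A on 21 ballots, A above C on 22.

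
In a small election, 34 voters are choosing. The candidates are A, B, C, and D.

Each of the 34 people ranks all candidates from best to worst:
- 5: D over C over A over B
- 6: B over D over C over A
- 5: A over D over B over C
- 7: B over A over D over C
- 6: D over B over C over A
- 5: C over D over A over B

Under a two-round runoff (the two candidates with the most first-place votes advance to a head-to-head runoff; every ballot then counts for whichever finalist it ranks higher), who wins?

D

Round 1 first-place votes: A 5, B 13, C 5, D 11. B and D advance.
Runoff: B is ranked above D on 13 ballots, D above B on 21.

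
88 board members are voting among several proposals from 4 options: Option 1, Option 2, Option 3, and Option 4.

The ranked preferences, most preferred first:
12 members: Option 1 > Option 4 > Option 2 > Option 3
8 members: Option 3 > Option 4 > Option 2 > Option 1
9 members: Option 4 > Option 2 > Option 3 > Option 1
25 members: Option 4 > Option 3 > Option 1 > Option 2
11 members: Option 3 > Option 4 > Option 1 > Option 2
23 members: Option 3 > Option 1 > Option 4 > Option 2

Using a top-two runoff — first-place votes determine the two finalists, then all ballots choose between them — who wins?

Round 1 first-place votes: Option 1 12, Option 2 0, Option 3 42, Option 4 34. Option 3 and Option 4 advance.
Runoff: Option 3 is ranked above Option 4 on 42 ballots, Option 4 above Option 3 on 46.

Option 4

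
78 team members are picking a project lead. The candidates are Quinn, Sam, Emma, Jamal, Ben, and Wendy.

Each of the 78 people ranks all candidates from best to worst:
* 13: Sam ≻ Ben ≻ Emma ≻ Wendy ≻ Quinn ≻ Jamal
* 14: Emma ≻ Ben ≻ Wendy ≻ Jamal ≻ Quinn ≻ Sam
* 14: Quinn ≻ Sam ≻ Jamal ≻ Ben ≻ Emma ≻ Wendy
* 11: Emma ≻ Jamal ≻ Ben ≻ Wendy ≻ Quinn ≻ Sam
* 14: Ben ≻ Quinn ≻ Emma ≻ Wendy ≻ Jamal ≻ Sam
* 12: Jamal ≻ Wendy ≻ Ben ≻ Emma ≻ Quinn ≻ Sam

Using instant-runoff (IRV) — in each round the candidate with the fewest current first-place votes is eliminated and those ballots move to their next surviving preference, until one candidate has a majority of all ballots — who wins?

Round 1: Quinn 14, Sam 13, Emma 25, Jamal 12, Ben 14, Wendy 0. Wendy eliminated.
Round 2: Quinn 14, Sam 13, Emma 25, Jamal 12, Ben 14. Jamal eliminated.
Round 3: Quinn 14, Sam 13, Emma 25, Ben 26. Sam eliminated.
Round 4: Quinn 14, Emma 25, Ben 39. Quinn eliminated.
Round 5: Emma 25, Ben 53. Ben has a majority (≥40).

Ben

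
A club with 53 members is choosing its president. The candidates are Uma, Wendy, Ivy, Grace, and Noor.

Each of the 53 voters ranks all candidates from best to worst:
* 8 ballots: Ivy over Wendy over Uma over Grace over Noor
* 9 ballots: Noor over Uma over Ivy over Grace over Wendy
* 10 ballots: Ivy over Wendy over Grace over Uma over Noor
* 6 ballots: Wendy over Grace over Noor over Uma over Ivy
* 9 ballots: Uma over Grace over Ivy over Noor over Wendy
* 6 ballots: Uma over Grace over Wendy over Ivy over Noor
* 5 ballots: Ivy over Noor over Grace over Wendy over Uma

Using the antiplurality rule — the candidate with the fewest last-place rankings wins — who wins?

Last-place votes: Uma 5, Wendy 18, Ivy 6, Grace 0, Noor 24.

Grace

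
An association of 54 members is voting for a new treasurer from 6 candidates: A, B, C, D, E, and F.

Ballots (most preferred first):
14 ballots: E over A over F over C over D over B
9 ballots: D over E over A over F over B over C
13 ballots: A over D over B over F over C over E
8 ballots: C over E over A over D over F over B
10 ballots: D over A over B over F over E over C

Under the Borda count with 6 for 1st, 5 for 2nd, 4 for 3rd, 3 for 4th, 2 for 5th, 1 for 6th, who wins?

A

A: 14×5 + 9×4 + 13×6 + 8×4 + 10×5 = 266
B: 14×1 + 9×2 + 13×4 + 8×1 + 10×4 = 132
C: 14×3 + 9×1 + 13×2 + 8×6 + 10×1 = 135
D: 14×2 + 9×6 + 13×5 + 8×3 + 10×6 = 231
E: 14×6 + 9×5 + 13×1 + 8×5 + 10×2 = 202
F: 14×4 + 9×3 + 13×3 + 8×2 + 10×3 = 168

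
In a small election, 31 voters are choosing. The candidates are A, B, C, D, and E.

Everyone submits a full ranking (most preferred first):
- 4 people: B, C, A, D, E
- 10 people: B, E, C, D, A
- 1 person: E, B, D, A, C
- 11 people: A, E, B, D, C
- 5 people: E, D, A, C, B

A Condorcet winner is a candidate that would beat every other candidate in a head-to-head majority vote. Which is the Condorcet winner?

E vs A: 16–15
E vs B: 17–14
E vs C: 27–4
E vs D: 27–4
E beats every other candidate.

E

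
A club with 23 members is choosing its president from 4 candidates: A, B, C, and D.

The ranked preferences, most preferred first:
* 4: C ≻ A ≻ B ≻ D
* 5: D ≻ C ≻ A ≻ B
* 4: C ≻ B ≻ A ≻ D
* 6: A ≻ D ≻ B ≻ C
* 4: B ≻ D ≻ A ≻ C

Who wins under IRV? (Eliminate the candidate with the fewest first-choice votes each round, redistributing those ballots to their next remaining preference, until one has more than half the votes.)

D

Round 1: A 6, B 4, C 8, D 5. B eliminated.
Round 2: A 6, C 8, D 9. A eliminated.
Round 3: C 8, D 15. D has a majority (≥12).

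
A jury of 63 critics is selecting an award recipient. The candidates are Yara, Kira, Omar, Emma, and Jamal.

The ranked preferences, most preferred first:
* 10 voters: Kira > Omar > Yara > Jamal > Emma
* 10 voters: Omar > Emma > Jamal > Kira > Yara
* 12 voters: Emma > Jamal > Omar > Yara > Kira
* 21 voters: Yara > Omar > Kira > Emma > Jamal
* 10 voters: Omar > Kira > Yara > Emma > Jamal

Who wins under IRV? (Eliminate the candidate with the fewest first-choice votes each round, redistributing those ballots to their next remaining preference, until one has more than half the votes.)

Omar

Round 1: Yara 21, Kira 10, Omar 20, Emma 12, Jamal 0. Jamal eliminated.
Round 2: Yara 21, Kira 10, Omar 20, Emma 12. Kira eliminated.
Round 3: Yara 21, Omar 30, Emma 12. Emma eliminated.
Round 4: Yara 21, Omar 42. Omar has a majority (≥32).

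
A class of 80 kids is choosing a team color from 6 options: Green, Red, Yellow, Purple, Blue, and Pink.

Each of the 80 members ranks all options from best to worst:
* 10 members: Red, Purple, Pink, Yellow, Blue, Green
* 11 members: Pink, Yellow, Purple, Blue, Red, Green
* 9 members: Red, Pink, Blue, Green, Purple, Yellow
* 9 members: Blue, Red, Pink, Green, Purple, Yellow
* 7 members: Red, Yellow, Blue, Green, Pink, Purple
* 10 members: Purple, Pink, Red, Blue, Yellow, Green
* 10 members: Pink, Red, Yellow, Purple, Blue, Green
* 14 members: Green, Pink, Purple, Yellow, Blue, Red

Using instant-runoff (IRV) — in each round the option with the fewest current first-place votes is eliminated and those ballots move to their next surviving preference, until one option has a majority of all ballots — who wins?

Pink

Round 1: Green 14, Red 26, Yellow 0, Purple 10, Blue 9, Pink 21. Yellow eliminated.
Round 2: Green 14, Red 26, Purple 10, Blue 9, Pink 21. Blue eliminated.
Round 3: Green 14, Red 35, Purple 10, Pink 21. Purple eliminated.
Round 4: Green 14, Red 35, Pink 31. Green eliminated.
Round 5: Red 35, Pink 45. Pink has a majority (≥41).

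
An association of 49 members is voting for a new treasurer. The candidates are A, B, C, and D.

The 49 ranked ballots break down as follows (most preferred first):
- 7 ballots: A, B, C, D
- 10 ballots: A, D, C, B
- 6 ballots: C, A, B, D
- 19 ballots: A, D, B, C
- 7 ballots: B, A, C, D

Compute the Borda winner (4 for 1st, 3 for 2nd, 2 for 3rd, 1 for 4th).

A

A: 7×4 + 10×4 + 6×3 + 19×4 + 7×3 = 183
B: 7×3 + 10×1 + 6×2 + 19×2 + 7×4 = 109
C: 7×2 + 10×2 + 6×4 + 19×1 + 7×2 = 91
D: 7×1 + 10×3 + 6×1 + 19×3 + 7×1 = 107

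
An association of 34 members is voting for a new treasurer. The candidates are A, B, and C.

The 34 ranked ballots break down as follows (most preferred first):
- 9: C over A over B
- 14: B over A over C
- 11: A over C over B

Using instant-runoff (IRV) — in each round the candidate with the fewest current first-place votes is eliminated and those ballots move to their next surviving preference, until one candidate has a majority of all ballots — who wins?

Round 1: A 11, B 14, C 9. C eliminated.
Round 2: A 20, B 14. A has a majority (≥18).

A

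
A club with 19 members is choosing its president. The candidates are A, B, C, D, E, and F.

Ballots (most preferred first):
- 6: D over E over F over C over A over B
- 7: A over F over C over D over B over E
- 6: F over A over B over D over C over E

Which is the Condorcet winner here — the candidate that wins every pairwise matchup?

F

F vs A: 12–7
F vs B: 19–0
F vs C: 19–0
F vs D: 13–6
F vs E: 13–6
F beats every other candidate.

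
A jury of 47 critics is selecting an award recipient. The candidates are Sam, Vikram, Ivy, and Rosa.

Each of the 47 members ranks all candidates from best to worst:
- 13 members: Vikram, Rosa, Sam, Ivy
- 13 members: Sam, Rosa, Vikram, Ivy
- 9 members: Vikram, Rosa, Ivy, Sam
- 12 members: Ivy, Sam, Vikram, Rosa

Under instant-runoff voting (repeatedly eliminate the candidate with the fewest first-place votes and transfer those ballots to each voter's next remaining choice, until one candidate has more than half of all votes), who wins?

Round 1: Sam 13, Vikram 22, Ivy 12, Rosa 0. Rosa eliminated.
Round 2: Sam 13, Vikram 22, Ivy 12. Ivy eliminated.
Round 3: Sam 25, Vikram 22. Sam has a majority (≥24).

Sam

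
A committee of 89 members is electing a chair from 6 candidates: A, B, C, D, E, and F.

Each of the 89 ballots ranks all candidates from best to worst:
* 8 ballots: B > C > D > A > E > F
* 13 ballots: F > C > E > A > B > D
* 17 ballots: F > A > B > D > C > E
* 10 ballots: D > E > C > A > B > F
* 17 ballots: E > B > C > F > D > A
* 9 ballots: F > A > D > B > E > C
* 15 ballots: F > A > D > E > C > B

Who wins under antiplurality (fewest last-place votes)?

C

Last-place votes: A 17, B 15, C 9, D 13, E 17, F 18.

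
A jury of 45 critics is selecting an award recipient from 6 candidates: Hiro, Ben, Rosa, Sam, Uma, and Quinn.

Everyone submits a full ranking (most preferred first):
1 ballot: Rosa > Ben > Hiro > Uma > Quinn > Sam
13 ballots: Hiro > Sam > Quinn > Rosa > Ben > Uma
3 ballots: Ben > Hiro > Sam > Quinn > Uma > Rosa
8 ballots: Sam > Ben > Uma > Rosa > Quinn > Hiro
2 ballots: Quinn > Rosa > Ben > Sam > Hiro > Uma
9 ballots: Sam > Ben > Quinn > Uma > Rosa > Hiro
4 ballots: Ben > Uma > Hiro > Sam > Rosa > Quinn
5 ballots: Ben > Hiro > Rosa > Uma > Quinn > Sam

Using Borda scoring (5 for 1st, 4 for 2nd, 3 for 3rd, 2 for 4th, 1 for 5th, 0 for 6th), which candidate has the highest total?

Hiro: 1×3 + 13×5 + 3×4 + 8×0 + 2×1 + 9×0 + 4×3 + 5×4 = 114
Ben: 1×4 + 13×1 + 3×5 + 8×4 + 2×3 + 9×4 + 4×5 + 5×5 = 151
Rosa: 1×5 + 13×2 + 3×0 + 8×2 + 2×4 + 9×1 + 4×1 + 5×3 = 83
Sam: 1×0 + 13×4 + 3×3 + 8×5 + 2×2 + 9×5 + 4×2 + 5×0 = 158
Uma: 1×2 + 13×0 + 3×1 + 8×3 + 2×0 + 9×2 + 4×4 + 5×2 = 73
Quinn: 1×1 + 13×3 + 3×2 + 8×1 + 2×5 + 9×3 + 4×0 + 5×1 = 96

Sam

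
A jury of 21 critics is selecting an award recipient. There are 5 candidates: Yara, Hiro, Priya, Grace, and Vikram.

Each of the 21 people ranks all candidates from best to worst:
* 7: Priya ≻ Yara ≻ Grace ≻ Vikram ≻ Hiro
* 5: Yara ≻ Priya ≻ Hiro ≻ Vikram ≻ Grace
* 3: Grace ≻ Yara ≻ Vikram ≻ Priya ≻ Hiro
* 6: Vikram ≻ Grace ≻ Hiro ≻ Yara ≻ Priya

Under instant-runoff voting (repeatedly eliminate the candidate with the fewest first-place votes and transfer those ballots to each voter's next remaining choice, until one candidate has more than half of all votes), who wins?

Round 1: Yara 5, Hiro 0, Priya 7, Grace 3, Vikram 6. Hiro eliminated.
Round 2: Yara 5, Priya 7, Grace 3, Vikram 6. Grace eliminated.
Round 3: Yara 8, Priya 7, Vikram 6. Vikram eliminated.
Round 4: Yara 14, Priya 7. Yara has a majority (≥11).

Yara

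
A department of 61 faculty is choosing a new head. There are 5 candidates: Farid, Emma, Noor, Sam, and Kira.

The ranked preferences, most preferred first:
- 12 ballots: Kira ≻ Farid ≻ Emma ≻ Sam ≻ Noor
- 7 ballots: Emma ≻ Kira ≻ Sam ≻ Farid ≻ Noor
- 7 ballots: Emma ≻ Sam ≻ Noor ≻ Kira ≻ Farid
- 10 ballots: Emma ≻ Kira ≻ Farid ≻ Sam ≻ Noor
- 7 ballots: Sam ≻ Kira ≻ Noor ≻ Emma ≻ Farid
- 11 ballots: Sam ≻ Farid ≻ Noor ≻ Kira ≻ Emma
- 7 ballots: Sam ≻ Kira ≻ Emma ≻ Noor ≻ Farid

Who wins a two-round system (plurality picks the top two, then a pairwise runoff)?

Round 1 first-place votes: Farid 0, Emma 24, Noor 0, Sam 25, Kira 12. Sam and Emma advance.
Runoff: Sam is ranked above Emma on 25 ballots, Emma above Sam on 36.

Emma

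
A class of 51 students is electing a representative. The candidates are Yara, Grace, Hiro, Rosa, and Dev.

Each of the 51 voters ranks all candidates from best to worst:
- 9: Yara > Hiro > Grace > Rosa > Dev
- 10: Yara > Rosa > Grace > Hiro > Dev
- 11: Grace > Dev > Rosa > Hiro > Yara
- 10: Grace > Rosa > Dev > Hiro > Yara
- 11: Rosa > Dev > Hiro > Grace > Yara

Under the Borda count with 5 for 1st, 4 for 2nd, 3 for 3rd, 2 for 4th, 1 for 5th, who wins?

Yara: 9×5 + 10×5 + 11×1 + 10×1 + 11×1 = 127
Grace: 9×3 + 10×3 + 11×5 + 10×5 + 11×2 = 184
Hiro: 9×4 + 10×2 + 11×2 + 10×2 + 11×3 = 131
Rosa: 9×2 + 10×4 + 11×3 + 10×4 + 11×5 = 186
Dev: 9×1 + 10×1 + 11×4 + 10×3 + 11×4 = 137

Rosa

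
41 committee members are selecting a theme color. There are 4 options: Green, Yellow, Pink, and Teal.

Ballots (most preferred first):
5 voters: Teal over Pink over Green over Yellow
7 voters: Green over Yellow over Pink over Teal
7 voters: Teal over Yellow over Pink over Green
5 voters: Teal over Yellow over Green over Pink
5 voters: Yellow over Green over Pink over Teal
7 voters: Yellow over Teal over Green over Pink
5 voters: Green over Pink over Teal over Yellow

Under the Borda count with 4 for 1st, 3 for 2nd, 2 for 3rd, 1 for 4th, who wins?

Green: 5×2 + 7×4 + 7×1 + 5×2 + 5×3 + 7×2 + 5×4 = 104
Yellow: 5×1 + 7×3 + 7×3 + 5×3 + 5×4 + 7×4 + 5×1 = 115
Pink: 5×3 + 7×2 + 7×2 + 5×1 + 5×2 + 7×1 + 5×3 = 80
Teal: 5×4 + 7×1 + 7×4 + 5×4 + 5×1 + 7×3 + 5×2 = 111

Yellow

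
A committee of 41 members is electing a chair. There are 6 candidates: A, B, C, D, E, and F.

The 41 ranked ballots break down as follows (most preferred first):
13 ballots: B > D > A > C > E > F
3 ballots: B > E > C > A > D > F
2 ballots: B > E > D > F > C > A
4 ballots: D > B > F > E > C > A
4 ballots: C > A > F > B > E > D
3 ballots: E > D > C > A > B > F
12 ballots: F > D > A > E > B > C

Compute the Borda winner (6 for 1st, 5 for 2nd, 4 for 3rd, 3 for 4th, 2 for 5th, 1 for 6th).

D

A: 13×4 + 3×3 + 2×1 + 4×1 + 4×5 + 3×3 + 12×4 = 144
B: 13×6 + 3×6 + 2×6 + 4×5 + 4×3 + 3×2 + 12×2 = 170
C: 13×3 + 3×4 + 2×2 + 4×2 + 4×6 + 3×4 + 12×1 = 111
D: 13×5 + 3×2 + 2×4 + 4×6 + 4×1 + 3×5 + 12×5 = 182
E: 13×2 + 3×5 + 2×5 + 4×3 + 4×2 + 3×6 + 12×3 = 125
F: 13×1 + 3×1 + 2×3 + 4×4 + 4×4 + 3×1 + 12×6 = 129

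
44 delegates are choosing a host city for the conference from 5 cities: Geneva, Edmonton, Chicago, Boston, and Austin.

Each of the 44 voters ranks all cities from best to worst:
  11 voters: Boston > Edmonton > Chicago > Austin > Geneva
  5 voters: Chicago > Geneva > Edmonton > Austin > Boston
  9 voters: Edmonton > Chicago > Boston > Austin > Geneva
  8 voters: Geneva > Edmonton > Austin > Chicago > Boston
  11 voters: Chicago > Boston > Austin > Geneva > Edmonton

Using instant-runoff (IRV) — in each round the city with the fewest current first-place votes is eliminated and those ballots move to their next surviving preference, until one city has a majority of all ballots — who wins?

Edmonton

Round 1: Geneva 8, Edmonton 9, Chicago 16, Boston 11, Austin 0. Austin eliminated.
Round 2: Geneva 8, Edmonton 9, Chicago 16, Boston 11. Geneva eliminated.
Round 3: Edmonton 17, Chicago 16, Boston 11. Boston eliminated.
Round 4: Edmonton 28, Chicago 16. Edmonton has a majority (≥23).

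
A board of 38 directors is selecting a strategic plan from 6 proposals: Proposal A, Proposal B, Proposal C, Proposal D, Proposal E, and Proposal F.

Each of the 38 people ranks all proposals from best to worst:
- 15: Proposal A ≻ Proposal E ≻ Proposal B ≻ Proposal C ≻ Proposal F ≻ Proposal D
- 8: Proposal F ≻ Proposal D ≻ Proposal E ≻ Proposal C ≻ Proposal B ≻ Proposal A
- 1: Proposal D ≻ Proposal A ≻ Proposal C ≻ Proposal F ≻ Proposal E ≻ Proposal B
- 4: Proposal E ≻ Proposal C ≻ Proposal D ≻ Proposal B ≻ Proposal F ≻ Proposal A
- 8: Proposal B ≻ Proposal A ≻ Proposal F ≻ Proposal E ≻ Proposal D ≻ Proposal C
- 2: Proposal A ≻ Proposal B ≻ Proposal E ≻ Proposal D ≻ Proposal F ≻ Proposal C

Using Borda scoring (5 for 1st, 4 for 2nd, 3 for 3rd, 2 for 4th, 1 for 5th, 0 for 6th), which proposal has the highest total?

Proposal A: 15×5 + 8×0 + 1×4 + 4×0 + 8×4 + 2×5 = 121
Proposal B: 15×3 + 8×1 + 1×0 + 4×2 + 8×5 + 2×4 = 109
Proposal C: 15×2 + 8×2 + 1×3 + 4×4 + 8×0 + 2×0 = 65
Proposal D: 15×0 + 8×4 + 1×5 + 4×3 + 8×1 + 2×2 = 61
Proposal E: 15×4 + 8×3 + 1×1 + 4×5 + 8×2 + 2×3 = 127
Proposal F: 15×1 + 8×5 + 1×2 + 4×1 + 8×3 + 2×1 = 87

Proposal E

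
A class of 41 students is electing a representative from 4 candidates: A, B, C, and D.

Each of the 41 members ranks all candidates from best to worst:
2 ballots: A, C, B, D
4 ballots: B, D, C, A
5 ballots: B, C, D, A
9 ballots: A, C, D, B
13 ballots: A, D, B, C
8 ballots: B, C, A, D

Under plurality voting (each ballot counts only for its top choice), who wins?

A

First-place votes: A 24, B 17, C 0, D 0.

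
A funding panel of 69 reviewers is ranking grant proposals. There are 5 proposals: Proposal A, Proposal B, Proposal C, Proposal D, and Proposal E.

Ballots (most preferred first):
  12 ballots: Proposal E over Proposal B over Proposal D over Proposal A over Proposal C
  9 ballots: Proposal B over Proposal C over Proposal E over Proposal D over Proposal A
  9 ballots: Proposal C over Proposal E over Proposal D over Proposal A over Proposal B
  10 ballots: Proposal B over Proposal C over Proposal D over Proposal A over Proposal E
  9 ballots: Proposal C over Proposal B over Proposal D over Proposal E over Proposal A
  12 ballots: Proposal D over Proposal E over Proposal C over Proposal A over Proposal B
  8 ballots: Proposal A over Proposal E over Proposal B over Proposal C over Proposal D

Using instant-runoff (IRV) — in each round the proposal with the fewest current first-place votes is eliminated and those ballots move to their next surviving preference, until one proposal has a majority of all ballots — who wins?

Round 1: Proposal A 8, Proposal B 19, Proposal C 18, Proposal D 12, Proposal E 12. Proposal A eliminated.
Round 2: Proposal B 19, Proposal C 18, Proposal D 12, Proposal E 20. Proposal D eliminated.
Round 3: Proposal B 19, Proposal C 18, Proposal E 32. Proposal C eliminated.
Round 4: Proposal B 28, Proposal E 41. Proposal E has a majority (≥35).

Proposal E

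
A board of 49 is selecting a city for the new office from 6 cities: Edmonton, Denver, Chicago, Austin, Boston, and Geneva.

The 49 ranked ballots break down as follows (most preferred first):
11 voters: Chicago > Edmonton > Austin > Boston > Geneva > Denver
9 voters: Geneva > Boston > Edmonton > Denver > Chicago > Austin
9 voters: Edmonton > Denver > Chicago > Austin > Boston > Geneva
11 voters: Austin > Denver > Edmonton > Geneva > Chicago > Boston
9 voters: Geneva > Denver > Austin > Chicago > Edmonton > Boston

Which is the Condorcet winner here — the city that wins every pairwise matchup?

Edmonton

Edmonton vs Denver: 29–20
Edmonton vs Chicago: 29–20
Edmonton vs Austin: 29–20
Edmonton vs Boston: 40–9
Edmonton vs Geneva: 31–18
Edmonton beats every other city.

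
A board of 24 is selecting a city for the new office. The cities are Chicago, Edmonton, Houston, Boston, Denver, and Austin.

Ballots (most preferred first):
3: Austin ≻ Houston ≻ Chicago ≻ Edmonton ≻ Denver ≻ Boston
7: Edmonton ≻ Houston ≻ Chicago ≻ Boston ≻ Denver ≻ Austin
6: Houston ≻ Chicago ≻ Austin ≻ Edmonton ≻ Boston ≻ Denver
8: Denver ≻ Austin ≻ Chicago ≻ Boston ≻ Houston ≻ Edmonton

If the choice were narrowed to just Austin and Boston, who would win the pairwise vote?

Austin is ranked above Boston on 17 ballots; Boston above Austin on 7.

Austin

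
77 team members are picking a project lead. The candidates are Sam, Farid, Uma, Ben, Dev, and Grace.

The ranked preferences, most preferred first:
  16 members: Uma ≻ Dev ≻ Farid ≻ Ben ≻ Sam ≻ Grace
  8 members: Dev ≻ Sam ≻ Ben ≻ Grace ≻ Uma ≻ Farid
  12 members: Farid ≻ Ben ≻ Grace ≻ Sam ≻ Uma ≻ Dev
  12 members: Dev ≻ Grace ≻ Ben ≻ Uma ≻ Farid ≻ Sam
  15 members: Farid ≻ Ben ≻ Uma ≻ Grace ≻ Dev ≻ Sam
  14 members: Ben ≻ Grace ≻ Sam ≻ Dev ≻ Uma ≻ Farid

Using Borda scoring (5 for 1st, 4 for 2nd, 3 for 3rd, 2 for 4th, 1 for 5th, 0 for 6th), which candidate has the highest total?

Ben

Sam: 16×1 + 8×4 + 12×2 + 12×0 + 15×0 + 14×3 = 114
Farid: 16×3 + 8×0 + 12×5 + 12×1 + 15×5 + 14×0 = 195
Uma: 16×5 + 8×1 + 12×1 + 12×2 + 15×3 + 14×1 = 183
Ben: 16×2 + 8×3 + 12×4 + 12×3 + 15×4 + 14×5 = 270
Dev: 16×4 + 8×5 + 12×0 + 12×5 + 15×1 + 14×2 = 207
Grace: 16×0 + 8×2 + 12×3 + 12×4 + 15×2 + 14×4 = 186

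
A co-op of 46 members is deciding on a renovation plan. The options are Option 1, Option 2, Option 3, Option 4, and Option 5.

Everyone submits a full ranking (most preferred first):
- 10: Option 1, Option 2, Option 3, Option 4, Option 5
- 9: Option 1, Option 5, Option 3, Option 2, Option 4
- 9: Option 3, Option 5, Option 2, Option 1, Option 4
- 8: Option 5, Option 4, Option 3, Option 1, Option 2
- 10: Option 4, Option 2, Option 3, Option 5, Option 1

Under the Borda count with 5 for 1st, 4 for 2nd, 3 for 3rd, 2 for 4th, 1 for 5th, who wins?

Option 3

Option 1: 10×5 + 9×5 + 9×2 + 8×2 + 10×1 = 139
Option 2: 10×4 + 9×2 + 9×3 + 8×1 + 10×4 = 133
Option 3: 10×3 + 9×3 + 9×5 + 8×3 + 10×3 = 156
Option 4: 10×2 + 9×1 + 9×1 + 8×4 + 10×5 = 120
Option 5: 10×1 + 9×4 + 9×4 + 8×5 + 10×2 = 142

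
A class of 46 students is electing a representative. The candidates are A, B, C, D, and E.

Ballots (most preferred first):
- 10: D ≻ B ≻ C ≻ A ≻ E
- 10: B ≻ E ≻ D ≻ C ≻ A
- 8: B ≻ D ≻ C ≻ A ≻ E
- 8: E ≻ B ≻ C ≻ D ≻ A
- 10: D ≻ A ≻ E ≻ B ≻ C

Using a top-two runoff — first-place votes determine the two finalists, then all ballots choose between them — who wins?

B

Round 1 first-place votes: A 0, B 18, C 0, D 20, E 8. D and B advance.
Runoff: D is ranked above B on 20 ballots, B above D on 26.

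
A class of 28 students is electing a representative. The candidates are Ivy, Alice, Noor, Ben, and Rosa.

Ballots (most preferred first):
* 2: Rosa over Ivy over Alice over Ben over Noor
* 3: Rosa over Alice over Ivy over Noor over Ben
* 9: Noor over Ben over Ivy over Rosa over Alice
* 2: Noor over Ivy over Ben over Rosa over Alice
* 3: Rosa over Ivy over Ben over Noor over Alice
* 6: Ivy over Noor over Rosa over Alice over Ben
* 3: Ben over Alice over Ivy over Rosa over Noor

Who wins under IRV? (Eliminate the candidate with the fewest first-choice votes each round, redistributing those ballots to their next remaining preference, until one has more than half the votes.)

Ivy

Round 1: Ivy 6, Alice 0, Noor 11, Ben 3, Rosa 8. Alice eliminated.
Round 2: Ivy 6, Noor 11, Ben 3, Rosa 8. Ben eliminated.
Round 3: Ivy 9, Noor 11, Rosa 8. Rosa eliminated.
Round 4: Ivy 17, Noor 11. Ivy has a majority (≥15).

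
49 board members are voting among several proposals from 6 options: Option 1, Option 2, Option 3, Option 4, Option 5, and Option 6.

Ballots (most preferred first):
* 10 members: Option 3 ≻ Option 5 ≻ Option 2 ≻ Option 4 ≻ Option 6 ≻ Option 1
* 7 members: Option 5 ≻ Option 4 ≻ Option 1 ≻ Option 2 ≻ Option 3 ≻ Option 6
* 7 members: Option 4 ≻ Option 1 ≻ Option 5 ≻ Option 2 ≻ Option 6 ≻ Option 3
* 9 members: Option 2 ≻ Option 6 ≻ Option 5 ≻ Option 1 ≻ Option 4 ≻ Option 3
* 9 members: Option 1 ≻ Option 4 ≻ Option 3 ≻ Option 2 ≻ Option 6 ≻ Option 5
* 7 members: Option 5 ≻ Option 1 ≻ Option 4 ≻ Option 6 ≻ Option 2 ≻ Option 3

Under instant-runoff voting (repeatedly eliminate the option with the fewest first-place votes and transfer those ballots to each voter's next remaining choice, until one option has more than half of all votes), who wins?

Option 5

Round 1: Option 1 9, Option 2 9, Option 3 10, Option 4 7, Option 5 14, Option 6 0. Option 6 eliminated.
Round 2: Option 1 9, Option 2 9, Option 3 10, Option 4 7, Option 5 14. Option 4 eliminated.
Round 3: Option 1 16, Option 2 9, Option 3 10, Option 5 14. Option 2 eliminated.
Round 4: Option 1 16, Option 3 10, Option 5 23. Option 3 eliminated.
Round 5: Option 1 16, Option 5 33. Option 5 has a majority (≥25).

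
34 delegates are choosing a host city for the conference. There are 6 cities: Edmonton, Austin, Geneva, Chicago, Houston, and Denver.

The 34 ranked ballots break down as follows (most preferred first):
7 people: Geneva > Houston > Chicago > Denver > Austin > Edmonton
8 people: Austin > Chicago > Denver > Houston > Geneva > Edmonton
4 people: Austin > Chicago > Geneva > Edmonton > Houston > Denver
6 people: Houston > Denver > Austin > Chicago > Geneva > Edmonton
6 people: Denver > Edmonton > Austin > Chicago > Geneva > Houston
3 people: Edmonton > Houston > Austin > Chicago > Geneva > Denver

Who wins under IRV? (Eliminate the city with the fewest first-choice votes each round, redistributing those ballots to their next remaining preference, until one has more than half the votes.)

Austin

Round 1: Edmonton 3, Austin 12, Geneva 7, Chicago 0, Houston 6, Denver 6. Chicago eliminated.
Round 2: Edmonton 3, Austin 12, Geneva 7, Houston 6, Denver 6. Edmonton eliminated.
Round 3: Austin 12, Geneva 7, Houston 9, Denver 6. Denver eliminated.
Round 4: Austin 18, Geneva 7, Houston 9. Austin has a majority (≥18).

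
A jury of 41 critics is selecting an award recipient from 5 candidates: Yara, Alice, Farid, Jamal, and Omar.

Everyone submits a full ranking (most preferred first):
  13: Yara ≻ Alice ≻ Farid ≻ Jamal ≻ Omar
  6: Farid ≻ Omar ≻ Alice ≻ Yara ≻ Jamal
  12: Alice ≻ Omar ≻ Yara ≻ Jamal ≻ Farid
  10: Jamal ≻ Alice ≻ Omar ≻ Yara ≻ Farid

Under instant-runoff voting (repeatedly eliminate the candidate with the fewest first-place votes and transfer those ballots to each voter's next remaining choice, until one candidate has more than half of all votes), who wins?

Alice

Round 1: Yara 13, Alice 12, Farid 6, Jamal 10, Omar 0. Omar eliminated.
Round 2: Yara 13, Alice 12, Farid 6, Jamal 10. Farid eliminated.
Round 3: Yara 13, Alice 18, Jamal 10. Jamal eliminated.
Round 4: Yara 13, Alice 28. Alice has a majority (≥21).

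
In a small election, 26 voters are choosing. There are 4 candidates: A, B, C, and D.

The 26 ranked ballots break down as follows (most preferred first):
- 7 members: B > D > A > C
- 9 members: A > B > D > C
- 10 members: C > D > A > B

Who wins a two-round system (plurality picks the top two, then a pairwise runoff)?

A

Round 1 first-place votes: A 9, B 7, C 10, D 0. C and A advance.
Runoff: C is ranked above A on 10 ballots, A above C on 16.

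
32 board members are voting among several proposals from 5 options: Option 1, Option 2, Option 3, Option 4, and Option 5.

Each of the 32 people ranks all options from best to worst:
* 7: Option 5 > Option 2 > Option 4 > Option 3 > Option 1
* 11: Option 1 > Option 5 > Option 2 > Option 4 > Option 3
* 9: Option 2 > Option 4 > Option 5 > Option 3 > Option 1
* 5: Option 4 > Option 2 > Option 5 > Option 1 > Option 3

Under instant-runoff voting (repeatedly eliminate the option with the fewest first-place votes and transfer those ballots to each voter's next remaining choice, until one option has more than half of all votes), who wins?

Round 1: Option 1 11, Option 2 9, Option 3 0, Option 4 5, Option 5 7. Option 3 eliminated.
Round 2: Option 1 11, Option 2 9, Option 4 5, Option 5 7. Option 4 eliminated.
Round 3: Option 1 11, Option 2 14, Option 5 7. Option 5 eliminated.
Round 4: Option 1 11, Option 2 21. Option 2 has a majority (≥17).

Option 2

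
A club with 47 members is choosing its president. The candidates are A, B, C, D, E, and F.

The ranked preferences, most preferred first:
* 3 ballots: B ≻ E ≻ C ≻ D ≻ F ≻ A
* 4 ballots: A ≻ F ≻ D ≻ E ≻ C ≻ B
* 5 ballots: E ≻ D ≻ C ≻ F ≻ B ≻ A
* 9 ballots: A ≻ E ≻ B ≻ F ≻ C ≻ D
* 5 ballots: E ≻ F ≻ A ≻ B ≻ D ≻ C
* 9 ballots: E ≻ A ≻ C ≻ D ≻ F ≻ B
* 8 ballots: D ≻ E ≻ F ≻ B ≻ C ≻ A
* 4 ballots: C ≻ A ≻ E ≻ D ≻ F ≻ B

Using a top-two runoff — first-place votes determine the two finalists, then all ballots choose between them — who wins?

Round 1 first-place votes: A 13, B 3, C 4, D 8, E 19, F 0. E and A advance.
Runoff: E is ranked above A on 30 ballots, A above E on 17.

E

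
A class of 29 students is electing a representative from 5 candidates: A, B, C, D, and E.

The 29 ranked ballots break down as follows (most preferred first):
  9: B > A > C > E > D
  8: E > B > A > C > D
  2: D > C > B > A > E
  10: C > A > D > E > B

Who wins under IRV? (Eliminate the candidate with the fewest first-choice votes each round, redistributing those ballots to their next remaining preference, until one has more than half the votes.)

B

Round 1: A 0, B 9, C 10, D 2, E 8. A eliminated.
Round 2: B 9, C 10, D 2, E 8. D eliminated.
Round 3: B 9, C 12, E 8. E eliminated.
Round 4: B 17, C 12. B has a majority (≥15).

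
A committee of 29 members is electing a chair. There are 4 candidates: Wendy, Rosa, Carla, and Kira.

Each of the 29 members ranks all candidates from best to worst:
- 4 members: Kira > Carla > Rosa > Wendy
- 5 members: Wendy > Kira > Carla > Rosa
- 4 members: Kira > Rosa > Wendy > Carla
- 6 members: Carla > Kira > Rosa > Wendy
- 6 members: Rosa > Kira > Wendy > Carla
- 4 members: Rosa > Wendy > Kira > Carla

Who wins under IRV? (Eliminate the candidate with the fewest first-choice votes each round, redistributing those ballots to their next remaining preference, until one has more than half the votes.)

Kira

Round 1: Wendy 5, Rosa 10, Carla 6, Kira 8. Wendy eliminated.
Round 2: Rosa 10, Carla 6, Kira 13. Carla eliminated.
Round 3: Rosa 10, Kira 19. Kira has a majority (≥15).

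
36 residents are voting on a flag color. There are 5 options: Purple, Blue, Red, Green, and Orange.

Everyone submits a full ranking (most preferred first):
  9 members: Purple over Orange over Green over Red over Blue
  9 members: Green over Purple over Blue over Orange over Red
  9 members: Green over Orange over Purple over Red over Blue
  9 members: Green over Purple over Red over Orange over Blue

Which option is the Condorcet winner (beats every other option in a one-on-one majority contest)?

Green vs Purple: 27–9
Green vs Blue: 36–0
Green vs Red: 36–0
Green vs Orange: 27–9
Green beats every other option.

Green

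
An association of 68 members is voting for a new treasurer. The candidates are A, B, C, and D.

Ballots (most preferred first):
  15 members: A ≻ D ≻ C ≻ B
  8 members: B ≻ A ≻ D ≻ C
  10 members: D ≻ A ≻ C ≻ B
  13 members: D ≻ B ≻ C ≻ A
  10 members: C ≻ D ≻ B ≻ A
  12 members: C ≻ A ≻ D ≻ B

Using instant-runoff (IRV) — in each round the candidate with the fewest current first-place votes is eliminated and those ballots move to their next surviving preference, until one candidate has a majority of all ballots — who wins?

A

Round 1: A 15, B 8, C 22, D 23. B eliminated.
Round 2: A 23, C 22, D 23. C eliminated.
Round 3: A 35, D 33. A has a majority (≥35).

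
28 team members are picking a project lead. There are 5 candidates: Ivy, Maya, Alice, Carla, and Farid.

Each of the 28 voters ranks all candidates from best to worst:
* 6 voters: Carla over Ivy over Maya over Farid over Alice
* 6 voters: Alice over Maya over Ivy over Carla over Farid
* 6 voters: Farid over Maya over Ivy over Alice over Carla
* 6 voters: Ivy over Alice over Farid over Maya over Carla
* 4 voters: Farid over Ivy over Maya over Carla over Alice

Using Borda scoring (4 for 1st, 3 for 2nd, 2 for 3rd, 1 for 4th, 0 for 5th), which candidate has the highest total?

Ivy: 6×3 + 6×2 + 6×2 + 6×4 + 4×3 = 78
Maya: 6×2 + 6×3 + 6×3 + 6×1 + 4×2 = 62
Alice: 6×0 + 6×4 + 6×1 + 6×3 + 4×0 = 48
Carla: 6×4 + 6×1 + 6×0 + 6×0 + 4×1 = 34
Farid: 6×1 + 6×0 + 6×4 + 6×2 + 4×4 = 58

Ivy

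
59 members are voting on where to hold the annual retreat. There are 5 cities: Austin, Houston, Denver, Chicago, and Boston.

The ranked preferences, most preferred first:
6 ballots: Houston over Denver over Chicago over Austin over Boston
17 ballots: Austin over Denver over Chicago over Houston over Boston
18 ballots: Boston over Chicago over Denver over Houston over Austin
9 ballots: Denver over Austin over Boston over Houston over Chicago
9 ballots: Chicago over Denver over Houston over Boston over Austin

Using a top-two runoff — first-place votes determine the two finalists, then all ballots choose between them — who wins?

Round 1 first-place votes: Austin 17, Houston 6, Denver 9, Chicago 9, Boston 18. Boston and Austin advance.
Runoff: Boston is ranked above Austin on 27 ballots, Austin above Boston on 32.

Austin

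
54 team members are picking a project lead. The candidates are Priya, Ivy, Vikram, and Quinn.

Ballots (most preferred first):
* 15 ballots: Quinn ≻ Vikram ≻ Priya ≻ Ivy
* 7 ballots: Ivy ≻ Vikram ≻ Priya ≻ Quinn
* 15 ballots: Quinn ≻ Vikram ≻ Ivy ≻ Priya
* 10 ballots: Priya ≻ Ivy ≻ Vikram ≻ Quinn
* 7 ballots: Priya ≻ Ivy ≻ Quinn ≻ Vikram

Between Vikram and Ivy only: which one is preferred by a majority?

Vikram

Vikram is ranked above Ivy on 30 ballots; Ivy above Vikram on 24.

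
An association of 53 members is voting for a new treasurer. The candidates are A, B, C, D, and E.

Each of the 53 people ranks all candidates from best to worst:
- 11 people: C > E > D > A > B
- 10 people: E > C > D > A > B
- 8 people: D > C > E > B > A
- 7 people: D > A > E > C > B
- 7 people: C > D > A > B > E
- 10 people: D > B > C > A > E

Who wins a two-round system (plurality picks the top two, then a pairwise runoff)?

Round 1 first-place votes: A 0, B 0, C 18, D 25, E 10. D and C advance.
Runoff: D is ranked above C on 25 ballots, C above D on 28.

C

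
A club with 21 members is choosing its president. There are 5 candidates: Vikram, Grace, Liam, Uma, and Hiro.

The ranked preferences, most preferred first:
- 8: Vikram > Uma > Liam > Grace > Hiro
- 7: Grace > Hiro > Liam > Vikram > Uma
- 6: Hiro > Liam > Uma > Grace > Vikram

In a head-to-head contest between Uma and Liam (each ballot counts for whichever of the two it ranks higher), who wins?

Liam

Uma is ranked above Liam on 8 ballots; Liam above Uma on 13.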